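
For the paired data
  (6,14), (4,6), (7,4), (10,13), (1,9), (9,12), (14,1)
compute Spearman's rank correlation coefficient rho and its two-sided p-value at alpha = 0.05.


Step 1: Rank x and y separately (midranks; no ties here).
rank(x): 6->3, 4->2, 7->4, 10->6, 1->1, 9->5, 14->7
rank(y): 14->7, 6->3, 4->2, 13->6, 9->4, 12->5, 1->1
Step 2: d_i = R_x(i) - R_y(i); compute d_i^2.
  (3-7)^2=16, (2-3)^2=1, (4-2)^2=4, (6-6)^2=0, (1-4)^2=9, (5-5)^2=0, (7-1)^2=36
sum(d^2) = 66.
Step 3: rho = 1 - 6*66 / (7*(7^2 - 1)) = 1 - 396/336 = -0.178571.
Step 4: Under H0, t = rho * sqrt((n-2)/(1-rho^2)) = -0.4058 ~ t(5).
Step 5: Two-sided p-value from the t-distribution with 5 df = 0.701658.
Step 6: alpha = 0.05. fail to reject H0.

rho = -0.1786, p = 0.701658, fail to reject H0 at alpha = 0.05.


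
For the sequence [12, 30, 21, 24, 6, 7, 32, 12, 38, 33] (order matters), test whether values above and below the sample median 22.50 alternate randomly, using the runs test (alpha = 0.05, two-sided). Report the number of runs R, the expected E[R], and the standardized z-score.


Step 1: Compute median = 22.50; label A = above, B = below.
Labels in order: BABABBABAA  (n_A = 5, n_B = 5)
Step 2: Count runs R = 8.
Step 3: Under H0 (random ordering), E[R] = 2*n_A*n_B/(n_A+n_B) + 1 = 2*5*5/10 + 1 = 6.0000.
        Var[R] = 2*n_A*n_B*(2*n_A*n_B - n_A - n_B) / ((n_A+n_B)^2 * (n_A+n_B-1)) = 2000/900 = 2.2222.
        SD[R] = 1.4907.
Step 4: Continuity-corrected z = (R - 0.5 - E[R]) / SD[R] = (8 - 0.5 - 6.0000) / 1.4907 = 1.0062.
Step 5: Two-sided p-value via normal approximation = 2*(1 - Phi(|z|)) = 0.314305.
Step 6: alpha = 0.05. fail to reject H0.

R = 8, z = 1.0062, p = 0.314305, fail to reject H0.


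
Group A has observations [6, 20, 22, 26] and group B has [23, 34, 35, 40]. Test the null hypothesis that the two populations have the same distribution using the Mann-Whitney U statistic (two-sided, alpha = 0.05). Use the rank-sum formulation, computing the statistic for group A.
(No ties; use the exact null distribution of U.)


Step 1: Combine and sort all 8 observations; assign midranks.
sorted (value, group): (6,X), (20,X), (22,X), (23,Y), (26,X), (34,Y), (35,Y), (40,Y)
ranks: 6->1, 20->2, 22->3, 23->4, 26->5, 34->6, 35->7, 40->8
Step 2: Rank sum for X: R1 = 1 + 2 + 3 + 5 = 11.
Step 3: U_X = R1 - n1(n1+1)/2 = 11 - 4*5/2 = 11 - 10 = 1.
       U_Y = n1*n2 - U_X = 16 - 1 = 15.
Step 4: No ties, so the exact null distribution of U (based on enumerating the C(8,4) = 70 equally likely rank assignments) gives the two-sided p-value.
Step 5: p-value = 0.057143; compare to alpha = 0.05. fail to reject H0.

U_X = 1, p = 0.057143, fail to reject H0 at alpha = 0.05.


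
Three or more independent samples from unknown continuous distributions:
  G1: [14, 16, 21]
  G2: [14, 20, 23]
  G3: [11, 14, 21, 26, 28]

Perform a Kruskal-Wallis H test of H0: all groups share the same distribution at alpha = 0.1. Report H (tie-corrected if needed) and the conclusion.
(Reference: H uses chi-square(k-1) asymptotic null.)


Step 1: Combine all N = 11 observations and assign midranks.
sorted (value, group, rank): (11,G3,1), (14,G1,3), (14,G2,3), (14,G3,3), (16,G1,5), (20,G2,6), (21,G1,7.5), (21,G3,7.5), (23,G2,9), (26,G3,10), (28,G3,11)
Step 2: Sum ranks within each group.
R_1 = 15.5 (n_1 = 3)
R_2 = 18 (n_2 = 3)
R_3 = 32.5 (n_3 = 5)
Step 3: H = 12/(N(N+1)) * sum(R_i^2/n_i) - 3(N+1)
     = 12/(11*12) * (15.5^2/3 + 18^2/3 + 32.5^2/5) - 3*12
     = 0.090909 * 399.333 - 36
     = 0.303030.
Step 4: Ties present; correction factor C = 1 - 30/(11^3 - 11) = 0.977273. Corrected H = 0.303030 / 0.977273 = 0.310078.
Step 5: Under H0, H ~ chi^2(2); p-value = 0.856382.
Step 6: alpha = 0.1. fail to reject H0.

H = 0.3101, df = 2, p = 0.856382, fail to reject H0.


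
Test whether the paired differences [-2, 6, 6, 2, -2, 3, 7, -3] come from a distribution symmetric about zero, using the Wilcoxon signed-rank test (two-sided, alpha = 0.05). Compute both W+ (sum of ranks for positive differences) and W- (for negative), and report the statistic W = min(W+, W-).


Step 1: Drop any zero differences (none here) and take |d_i|.
|d| = [2, 6, 6, 2, 2, 3, 7, 3]
Step 2: Midrank |d_i| (ties get averaged ranks).
ranks: |2|->2, |6|->6.5, |6|->6.5, |2|->2, |2|->2, |3|->4.5, |7|->8, |3|->4.5
Step 3: Attach original signs; sum ranks with positive sign and with negative sign.
W+ = 6.5 + 6.5 + 2 + 4.5 + 8 = 27.5
W- = 2 + 2 + 4.5 = 8.5
(Check: W+ + W- = 36 should equal n(n+1)/2 = 36.)
Step 4: Test statistic W = min(W+, W-) = 8.5.
Step 5: Ties in |d|, so use the tie-corrected normal approximation.
        E[W] = n(n+1)/4 = 8*9/4 = 18.
        Tie groups: |d|=2 (t=3), |d|=3 (t=2), |d|=6 (t=2); sum(t^3 - t) = 36.
        Var[W] = n(n+1)(2n+1)/24 - sum(t^3-t)/48 = 1224/24 - 36/48 = 50.25.
        z = (W - E[W]) / sqrt(Var[W]) = (8.5 - 18) / 7.0887 = -1.3402.
        Two-sided p = 2*Phi(z) = 0.180194.
Step 6: alpha = 0.05. fail to reject H0.

W+ = 27.5, W- = 8.5, W = min = 8.5, p = 0.180194, fail to reject H0.


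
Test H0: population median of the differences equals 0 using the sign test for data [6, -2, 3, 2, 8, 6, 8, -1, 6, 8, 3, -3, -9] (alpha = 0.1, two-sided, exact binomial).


Step 1: Discard zero differences. Original n = 13; n_eff = number of nonzero differences = 13.
Nonzero differences (with sign): +6, -2, +3, +2, +8, +6, +8, -1, +6, +8, +3, -3, -9
Step 2: Count signs: positive = 9, negative = 4.
Step 3: Under H0: P(positive) = 0.5, so the number of positives S ~ Bin(13, 0.5).
Step 4: Two-sided exact p-value = sum of Bin(13,0.5) probabilities at or below the observed probability = 0.266846.
Step 5: alpha = 0.1. fail to reject H0.

n_eff = 13, pos = 9, neg = 4, p = 0.266846, fail to reject H0.


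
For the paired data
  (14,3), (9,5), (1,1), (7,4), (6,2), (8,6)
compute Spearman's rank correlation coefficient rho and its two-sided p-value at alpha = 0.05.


Step 1: Rank x and y separately (midranks; no ties here).
rank(x): 14->6, 9->5, 1->1, 7->3, 6->2, 8->4
rank(y): 3->3, 5->5, 1->1, 4->4, 2->2, 6->6
Step 2: d_i = R_x(i) - R_y(i); compute d_i^2.
  (6-3)^2=9, (5-5)^2=0, (1-1)^2=0, (3-4)^2=1, (2-2)^2=0, (4-6)^2=4
sum(d^2) = 14.
Step 3: rho = 1 - 6*14 / (6*(6^2 - 1)) = 1 - 84/210 = 0.600000.
Step 4: Under H0, t = rho * sqrt((n-2)/(1-rho^2)) = 1.5000 ~ t(4).
Step 5: Two-sided p-value from the t-distribution with 4 df = 0.208000.
Step 6: alpha = 0.05. fail to reject H0.

rho = 0.6000, p = 0.208000, fail to reject H0 at alpha = 0.05.


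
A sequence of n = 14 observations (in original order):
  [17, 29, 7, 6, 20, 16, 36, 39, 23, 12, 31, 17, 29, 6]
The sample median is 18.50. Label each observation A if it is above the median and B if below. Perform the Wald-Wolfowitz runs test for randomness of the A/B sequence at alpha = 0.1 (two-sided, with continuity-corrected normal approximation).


Step 1: Compute median = 18.50; label A = above, B = below.
Labels in order: BABBABAAABABAB  (n_A = 7, n_B = 7)
Step 2: Count runs R = 11.
Step 3: Under H0 (random ordering), E[R] = 2*n_A*n_B/(n_A+n_B) + 1 = 2*7*7/14 + 1 = 8.0000.
        Var[R] = 2*n_A*n_B*(2*n_A*n_B - n_A - n_B) / ((n_A+n_B)^2 * (n_A+n_B-1)) = 8232/2548 = 3.2308.
        SD[R] = 1.7974.
Step 4: Continuity-corrected z = (R - 0.5 - E[R]) / SD[R] = (11 - 0.5 - 8.0000) / 1.7974 = 1.3909.
Step 5: Two-sided p-value via normal approximation = 2*(1 - Phi(|z|)) = 0.164264.
Step 6: alpha = 0.1. fail to reject H0.

R = 11, z = 1.3909, p = 0.164264, fail to reject H0.


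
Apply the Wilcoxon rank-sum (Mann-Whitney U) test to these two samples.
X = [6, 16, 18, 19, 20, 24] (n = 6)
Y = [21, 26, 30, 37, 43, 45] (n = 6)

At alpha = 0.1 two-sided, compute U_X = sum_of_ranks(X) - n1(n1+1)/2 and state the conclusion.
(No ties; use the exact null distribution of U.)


Step 1: Combine and sort all 12 observations; assign midranks.
sorted (value, group): (6,X), (16,X), (18,X), (19,X), (20,X), (21,Y), (24,X), (26,Y), (30,Y), (37,Y), (43,Y), (45,Y)
ranks: 6->1, 16->2, 18->3, 19->4, 20->5, 21->6, 24->7, 26->8, 30->9, 37->10, 43->11, 45->12
Step 2: Rank sum for X: R1 = 1 + 2 + 3 + 4 + 5 + 7 = 22.
Step 3: U_X = R1 - n1(n1+1)/2 = 22 - 6*7/2 = 22 - 21 = 1.
       U_Y = n1*n2 - U_X = 36 - 1 = 35.
Step 4: No ties, so the exact null distribution of U (based on enumerating the C(12,6) = 924 equally likely rank assignments) gives the two-sided p-value.
Step 5: p-value = 0.004329; compare to alpha = 0.1. reject H0.

U_X = 1, p = 0.004329, reject H0 at alpha = 0.1.


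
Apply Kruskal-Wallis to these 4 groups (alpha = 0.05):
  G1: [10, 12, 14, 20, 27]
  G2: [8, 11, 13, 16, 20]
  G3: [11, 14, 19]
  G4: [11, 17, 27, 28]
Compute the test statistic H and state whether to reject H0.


Step 1: Combine all N = 17 observations and assign midranks.
sorted (value, group, rank): (8,G2,1), (10,G1,2), (11,G2,4), (11,G3,4), (11,G4,4), (12,G1,6), (13,G2,7), (14,G1,8.5), (14,G3,8.5), (16,G2,10), (17,G4,11), (19,G3,12), (20,G1,13.5), (20,G2,13.5), (27,G1,15.5), (27,G4,15.5), (28,G4,17)
Step 2: Sum ranks within each group.
R_1 = 45.5 (n_1 = 5)
R_2 = 35.5 (n_2 = 5)
R_3 = 24.5 (n_3 = 3)
R_4 = 47.5 (n_4 = 4)
Step 3: H = 12/(N(N+1)) * sum(R_i^2/n_i) - 3(N+1)
     = 12/(17*18) * (45.5^2/5 + 35.5^2/5 + 24.5^2/3 + 47.5^2/4) - 3*18
     = 0.039216 * 1430.25 - 54
     = 2.088072.
Step 4: Ties present; correction factor C = 1 - 42/(17^3 - 17) = 0.991422. Corrected H = 2.088072 / 0.991422 = 2.106139.
Step 5: Under H0, H ~ chi^2(3); p-value = 0.550672.
Step 6: alpha = 0.05. fail to reject H0.

H = 2.1061, df = 3, p = 0.550672, fail to reject H0.


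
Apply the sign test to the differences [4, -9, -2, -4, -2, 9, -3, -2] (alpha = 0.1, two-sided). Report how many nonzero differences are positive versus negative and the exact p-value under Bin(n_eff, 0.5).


Step 1: Discard zero differences. Original n = 8; n_eff = number of nonzero differences = 8.
Nonzero differences (with sign): +4, -9, -2, -4, -2, +9, -3, -2
Step 2: Count signs: positive = 2, negative = 6.
Step 3: Under H0: P(positive) = 0.5, so the number of positives S ~ Bin(8, 0.5).
Step 4: Two-sided exact p-value = sum of Bin(8,0.5) probabilities at or below the observed probability = 0.289062.
Step 5: alpha = 0.1. fail to reject H0.

n_eff = 8, pos = 2, neg = 6, p = 0.289062, fail to reject H0.


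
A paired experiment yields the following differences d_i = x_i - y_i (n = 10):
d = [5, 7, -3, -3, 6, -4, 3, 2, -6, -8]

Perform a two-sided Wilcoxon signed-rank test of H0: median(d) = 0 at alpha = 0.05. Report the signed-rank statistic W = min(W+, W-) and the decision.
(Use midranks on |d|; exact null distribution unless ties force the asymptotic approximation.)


Step 1: Drop any zero differences (none here) and take |d_i|.
|d| = [5, 7, 3, 3, 6, 4, 3, 2, 6, 8]
Step 2: Midrank |d_i| (ties get averaged ranks).
ranks: |5|->6, |7|->9, |3|->3, |3|->3, |6|->7.5, |4|->5, |3|->3, |2|->1, |6|->7.5, |8|->10
Step 3: Attach original signs; sum ranks with positive sign and with negative sign.
W+ = 6 + 9 + 7.5 + 3 + 1 = 26.5
W- = 3 + 3 + 5 + 7.5 + 10 = 28.5
(Check: W+ + W- = 55 should equal n(n+1)/2 = 55.)
Step 4: Test statistic W = min(W+, W-) = 26.5.
Step 5: Ties in |d|, so use the tie-corrected normal approximation.
        E[W] = n(n+1)/4 = 10*11/4 = 27.5.
        Tie groups: |d|=3 (t=3), |d|=6 (t=2); sum(t^3 - t) = 30.
        Var[W] = n(n+1)(2n+1)/24 - sum(t^3-t)/48 = 2310/24 - 30/48 = 95.625.
        z = (W - E[W]) / sqrt(Var[W]) = (26.5 - 27.5) / 9.7788 = -0.1023.
        Two-sided p = 2*Phi(z) = 0.918549.
Step 6: alpha = 0.05. fail to reject H0.

W+ = 26.5, W- = 28.5, W = min = 26.5, p = 0.918549, fail to reject H0.


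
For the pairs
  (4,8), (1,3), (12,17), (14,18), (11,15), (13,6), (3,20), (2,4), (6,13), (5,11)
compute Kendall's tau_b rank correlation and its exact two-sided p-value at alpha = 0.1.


Step 1: Enumerate the 45 unordered pairs (i,j) with i<j and classify each by sign(x_j-x_i) * sign(y_j-y_i).
  (1,2):dx=-3,dy=-5->C; (1,3):dx=+8,dy=+9->C; (1,4):dx=+10,dy=+10->C; (1,5):dx=+7,dy=+7->C
  (1,6):dx=+9,dy=-2->D; (1,7):dx=-1,dy=+12->D; (1,8):dx=-2,dy=-4->C; (1,9):dx=+2,dy=+5->C
  (1,10):dx=+1,dy=+3->C; (2,3):dx=+11,dy=+14->C; (2,4):dx=+13,dy=+15->C; (2,5):dx=+10,dy=+12->C
  (2,6):dx=+12,dy=+3->C; (2,7):dx=+2,dy=+17->C; (2,8):dx=+1,dy=+1->C; (2,9):dx=+5,dy=+10->C
  (2,10):dx=+4,dy=+8->C; (3,4):dx=+2,dy=+1->C; (3,5):dx=-1,dy=-2->C; (3,6):dx=+1,dy=-11->D
  (3,7):dx=-9,dy=+3->D; (3,8):dx=-10,dy=-13->C; (3,9):dx=-6,dy=-4->C; (3,10):dx=-7,dy=-6->C
  (4,5):dx=-3,dy=-3->C; (4,6):dx=-1,dy=-12->C; (4,7):dx=-11,dy=+2->D; (4,8):dx=-12,dy=-14->C
  (4,9):dx=-8,dy=-5->C; (4,10):dx=-9,dy=-7->C; (5,6):dx=+2,dy=-9->D; (5,7):dx=-8,dy=+5->D
  (5,8):dx=-9,dy=-11->C; (5,9):dx=-5,dy=-2->C; (5,10):dx=-6,dy=-4->C; (6,7):dx=-10,dy=+14->D
  (6,8):dx=-11,dy=-2->C; (6,9):dx=-7,dy=+7->D; (6,10):dx=-8,dy=+5->D; (7,8):dx=-1,dy=-16->C
  (7,9):dx=+3,dy=-7->D; (7,10):dx=+2,dy=-9->D; (8,9):dx=+4,dy=+9->C; (8,10):dx=+3,dy=+7->C
  (9,10):dx=-1,dy=-2->C
Step 2: C = 33, D = 12, total pairs = 45.
Step 3: tau = (C - D)/(n(n-1)/2) = (33 - 12)/45 = 0.466667.
Step 4: Exact two-sided p-value (enumerate n! = 3628800 permutations of y under H0): p = 0.072550.
Step 5: alpha = 0.1. reject H0.

tau_b = 0.4667 (C=33, D=12), p = 0.072550, reject H0.


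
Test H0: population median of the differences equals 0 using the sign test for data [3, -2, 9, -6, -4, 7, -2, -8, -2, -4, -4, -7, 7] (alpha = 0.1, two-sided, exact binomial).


Step 1: Discard zero differences. Original n = 13; n_eff = number of nonzero differences = 13.
Nonzero differences (with sign): +3, -2, +9, -6, -4, +7, -2, -8, -2, -4, -4, -7, +7
Step 2: Count signs: positive = 4, negative = 9.
Step 3: Under H0: P(positive) = 0.5, so the number of positives S ~ Bin(13, 0.5).
Step 4: Two-sided exact p-value = sum of Bin(13,0.5) probabilities at or below the observed probability = 0.266846.
Step 5: alpha = 0.1. fail to reject H0.

n_eff = 13, pos = 4, neg = 9, p = 0.266846, fail to reject H0.


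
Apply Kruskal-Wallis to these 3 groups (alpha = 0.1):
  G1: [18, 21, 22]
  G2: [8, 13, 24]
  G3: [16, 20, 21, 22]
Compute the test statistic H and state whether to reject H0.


Step 1: Combine all N = 10 observations and assign midranks.
sorted (value, group, rank): (8,G2,1), (13,G2,2), (16,G3,3), (18,G1,4), (20,G3,5), (21,G1,6.5), (21,G3,6.5), (22,G1,8.5), (22,G3,8.5), (24,G2,10)
Step 2: Sum ranks within each group.
R_1 = 19 (n_1 = 3)
R_2 = 13 (n_2 = 3)
R_3 = 23 (n_3 = 4)
Step 3: H = 12/(N(N+1)) * sum(R_i^2/n_i) - 3(N+1)
     = 12/(10*11) * (19^2/3 + 13^2/3 + 23^2/4) - 3*11
     = 0.109091 * 308.917 - 33
     = 0.700000.
Step 4: Ties present; correction factor C = 1 - 12/(10^3 - 10) = 0.987879. Corrected H = 0.700000 / 0.987879 = 0.708589.
Step 5: Under H0, H ~ chi^2(2); p-value = 0.701668.
Step 6: alpha = 0.1. fail to reject H0.

H = 0.7086, df = 2, p = 0.701668, fail to reject H0.


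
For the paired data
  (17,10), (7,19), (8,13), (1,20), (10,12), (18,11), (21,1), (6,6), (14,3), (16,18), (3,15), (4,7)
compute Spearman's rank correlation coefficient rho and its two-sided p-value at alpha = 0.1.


Step 1: Rank x and y separately (midranks; no ties here).
rank(x): 17->10, 7->5, 8->6, 1->1, 10->7, 18->11, 21->12, 6->4, 14->8, 16->9, 3->2, 4->3
rank(y): 10->5, 19->11, 13->8, 20->12, 12->7, 11->6, 1->1, 6->3, 3->2, 18->10, 15->9, 7->4
Step 2: d_i = R_x(i) - R_y(i); compute d_i^2.
  (10-5)^2=25, (5-11)^2=36, (6-8)^2=4, (1-12)^2=121, (7-7)^2=0, (11-6)^2=25, (12-1)^2=121, (4-3)^2=1, (8-2)^2=36, (9-10)^2=1, (2-9)^2=49, (3-4)^2=1
sum(d^2) = 420.
Step 3: rho = 1 - 6*420 / (12*(12^2 - 1)) = 1 - 2520/1716 = -0.468531.
Step 4: Under H0, t = rho * sqrt((n-2)/(1-rho^2)) = -1.6771 ~ t(10).
Step 5: Two-sided p-value from the t-distribution with 10 df = 0.124455.
Step 6: alpha = 0.1. fail to reject H0.

rho = -0.4685, p = 0.124455, fail to reject H0 at alpha = 0.1.


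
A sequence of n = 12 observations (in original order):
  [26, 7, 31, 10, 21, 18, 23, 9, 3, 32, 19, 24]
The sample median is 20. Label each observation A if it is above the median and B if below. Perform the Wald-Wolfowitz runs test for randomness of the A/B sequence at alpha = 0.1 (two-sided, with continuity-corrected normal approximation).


Step 1: Compute median = 20; label A = above, B = below.
Labels in order: ABABABABBABA  (n_A = 6, n_B = 6)
Step 2: Count runs R = 11.
Step 3: Under H0 (random ordering), E[R] = 2*n_A*n_B/(n_A+n_B) + 1 = 2*6*6/12 + 1 = 7.0000.
        Var[R] = 2*n_A*n_B*(2*n_A*n_B - n_A - n_B) / ((n_A+n_B)^2 * (n_A+n_B-1)) = 4320/1584 = 2.7273.
        SD[R] = 1.6514.
Step 4: Continuity-corrected z = (R - 0.5 - E[R]) / SD[R] = (11 - 0.5 - 7.0000) / 1.6514 = 2.1194.
Step 5: Two-sided p-value via normal approximation = 2*(1 - Phi(|z|)) = 0.034060.
Step 6: alpha = 0.1. reject H0.

R = 11, z = 2.1194, p = 0.034060, reject H0.


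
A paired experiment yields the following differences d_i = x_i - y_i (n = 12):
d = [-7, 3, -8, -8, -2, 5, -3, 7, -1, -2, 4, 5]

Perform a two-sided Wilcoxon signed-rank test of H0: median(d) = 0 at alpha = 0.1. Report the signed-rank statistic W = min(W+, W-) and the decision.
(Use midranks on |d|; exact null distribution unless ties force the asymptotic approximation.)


Step 1: Drop any zero differences (none here) and take |d_i|.
|d| = [7, 3, 8, 8, 2, 5, 3, 7, 1, 2, 4, 5]
Step 2: Midrank |d_i| (ties get averaged ranks).
ranks: |7|->9.5, |3|->4.5, |8|->11.5, |8|->11.5, |2|->2.5, |5|->7.5, |3|->4.5, |7|->9.5, |1|->1, |2|->2.5, |4|->6, |5|->7.5
Step 3: Attach original signs; sum ranks with positive sign and with negative sign.
W+ = 4.5 + 7.5 + 9.5 + 6 + 7.5 = 35
W- = 9.5 + 11.5 + 11.5 + 2.5 + 4.5 + 1 + 2.5 = 43
(Check: W+ + W- = 78 should equal n(n+1)/2 = 78.)
Step 4: Test statistic W = min(W+, W-) = 35.
Step 5: Ties in |d|, so use the tie-corrected normal approximation.
        E[W] = n(n+1)/4 = 12*13/4 = 39.
        Tie groups: |d|=2 (t=2), |d|=3 (t=2), |d|=5 (t=2), |d|=7 (t=2), |d|=8 (t=2); sum(t^3 - t) = 30.
        Var[W] = n(n+1)(2n+1)/24 - sum(t^3-t)/48 = 3900/24 - 30/48 = 161.875.
        z = (W - E[W]) / sqrt(Var[W]) = (35 - 39) / 12.7230 = -0.3144.
        Two-sided p = 2*Phi(z) = 0.753224.
Step 6: alpha = 0.1. fail to reject H0.

W+ = 35, W- = 43, W = min = 35, p = 0.753224, fail to reject H0.


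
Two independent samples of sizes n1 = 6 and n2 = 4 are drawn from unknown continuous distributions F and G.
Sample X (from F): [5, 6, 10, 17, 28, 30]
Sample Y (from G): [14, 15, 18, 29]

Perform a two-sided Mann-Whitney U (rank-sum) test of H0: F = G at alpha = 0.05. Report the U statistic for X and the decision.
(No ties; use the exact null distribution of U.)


Step 1: Combine and sort all 10 observations; assign midranks.
sorted (value, group): (5,X), (6,X), (10,X), (14,Y), (15,Y), (17,X), (18,Y), (28,X), (29,Y), (30,X)
ranks: 5->1, 6->2, 10->3, 14->4, 15->5, 17->6, 18->7, 28->8, 29->9, 30->10
Step 2: Rank sum for X: R1 = 1 + 2 + 3 + 6 + 8 + 10 = 30.
Step 3: U_X = R1 - n1(n1+1)/2 = 30 - 6*7/2 = 30 - 21 = 9.
       U_Y = n1*n2 - U_X = 24 - 9 = 15.
Step 4: No ties, so the exact null distribution of U (based on enumerating the C(10,6) = 210 equally likely rank assignments) gives the two-sided p-value.
Step 5: p-value = 0.609524; compare to alpha = 0.05. fail to reject H0.

U_X = 9, p = 0.609524, fail to reject H0 at alpha = 0.05.


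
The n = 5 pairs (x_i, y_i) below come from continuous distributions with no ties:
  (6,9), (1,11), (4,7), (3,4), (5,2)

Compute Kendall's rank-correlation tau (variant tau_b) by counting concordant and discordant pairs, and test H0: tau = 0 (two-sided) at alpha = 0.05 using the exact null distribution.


Step 1: Enumerate the 10 unordered pairs (i,j) with i<j and classify each by sign(x_j-x_i) * sign(y_j-y_i).
  (1,2):dx=-5,dy=+2->D; (1,3):dx=-2,dy=-2->C; (1,4):dx=-3,dy=-5->C; (1,5):dx=-1,dy=-7->C
  (2,3):dx=+3,dy=-4->D; (2,4):dx=+2,dy=-7->D; (2,5):dx=+4,dy=-9->D; (3,4):dx=-1,dy=-3->C
  (3,5):dx=+1,dy=-5->D; (4,5):dx=+2,dy=-2->D
Step 2: C = 4, D = 6, total pairs = 10.
Step 3: tau = (C - D)/(n(n-1)/2) = (4 - 6)/10 = -0.200000.
Step 4: Exact two-sided p-value (enumerate n! = 120 permutations of y under H0): p = 0.816667.
Step 5: alpha = 0.05. fail to reject H0.

tau_b = -0.2000 (C=4, D=6), p = 0.816667, fail to reject H0.


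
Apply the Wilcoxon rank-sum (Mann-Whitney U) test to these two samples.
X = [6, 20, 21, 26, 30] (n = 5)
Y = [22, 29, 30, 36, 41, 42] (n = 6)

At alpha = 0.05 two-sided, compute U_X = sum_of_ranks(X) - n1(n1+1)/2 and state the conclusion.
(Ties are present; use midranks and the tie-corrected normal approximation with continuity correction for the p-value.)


Step 1: Combine and sort all 11 observations; assign midranks.
sorted (value, group): (6,X), (20,X), (21,X), (22,Y), (26,X), (29,Y), (30,X), (30,Y), (36,Y), (41,Y), (42,Y)
ranks: 6->1, 20->2, 21->3, 22->4, 26->5, 29->6, 30->7.5, 30->7.5, 36->9, 41->10, 42->11
Step 2: Rank sum for X: R1 = 1 + 2 + 3 + 5 + 7.5 = 18.5.
Step 3: U_X = R1 - n1(n1+1)/2 = 18.5 - 5*6/2 = 18.5 - 15 = 3.5.
       U_Y = n1*n2 - U_X = 30 - 3.5 = 26.5.
Step 4: Ties are present, so use the tie-corrected normal approximation (with continuity correction) for the p-value.
Step 5: p-value = 0.044126; compare to alpha = 0.05. reject H0.

U_X = 3.5, p = 0.044126, reject H0 at alpha = 0.05.


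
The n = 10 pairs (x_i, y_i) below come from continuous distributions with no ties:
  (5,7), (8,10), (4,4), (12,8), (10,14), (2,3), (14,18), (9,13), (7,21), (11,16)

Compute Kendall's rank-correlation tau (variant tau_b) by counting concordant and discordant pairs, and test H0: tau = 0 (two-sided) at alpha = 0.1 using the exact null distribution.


Step 1: Enumerate the 45 unordered pairs (i,j) with i<j and classify each by sign(x_j-x_i) * sign(y_j-y_i).
  (1,2):dx=+3,dy=+3->C; (1,3):dx=-1,dy=-3->C; (1,4):dx=+7,dy=+1->C; (1,5):dx=+5,dy=+7->C
  (1,6):dx=-3,dy=-4->C; (1,7):dx=+9,dy=+11->C; (1,8):dx=+4,dy=+6->C; (1,9):dx=+2,dy=+14->C
  (1,10):dx=+6,dy=+9->C; (2,3):dx=-4,dy=-6->C; (2,4):dx=+4,dy=-2->D; (2,5):dx=+2,dy=+4->C
  (2,6):dx=-6,dy=-7->C; (2,7):dx=+6,dy=+8->C; (2,8):dx=+1,dy=+3->C; (2,9):dx=-1,dy=+11->D
  (2,10):dx=+3,dy=+6->C; (3,4):dx=+8,dy=+4->C; (3,5):dx=+6,dy=+10->C; (3,6):dx=-2,dy=-1->C
  (3,7):dx=+10,dy=+14->C; (3,8):dx=+5,dy=+9->C; (3,9):dx=+3,dy=+17->C; (3,10):dx=+7,dy=+12->C
  (4,5):dx=-2,dy=+6->D; (4,6):dx=-10,dy=-5->C; (4,7):dx=+2,dy=+10->C; (4,8):dx=-3,dy=+5->D
  (4,9):dx=-5,dy=+13->D; (4,10):dx=-1,dy=+8->D; (5,6):dx=-8,dy=-11->C; (5,7):dx=+4,dy=+4->C
  (5,8):dx=-1,dy=-1->C; (5,9):dx=-3,dy=+7->D; (5,10):dx=+1,dy=+2->C; (6,7):dx=+12,dy=+15->C
  (6,8):dx=+7,dy=+10->C; (6,9):dx=+5,dy=+18->C; (6,10):dx=+9,dy=+13->C; (7,8):dx=-5,dy=-5->C
  (7,9):dx=-7,dy=+3->D; (7,10):dx=-3,dy=-2->C; (8,9):dx=-2,dy=+8->D; (8,10):dx=+2,dy=+3->C
  (9,10):dx=+4,dy=-5->D
Step 2: C = 35, D = 10, total pairs = 45.
Step 3: tau = (C - D)/(n(n-1)/2) = (35 - 10)/45 = 0.555556.
Step 4: Exact two-sided p-value (enumerate n! = 3628800 permutations of y under H0): p = 0.028609.
Step 5: alpha = 0.1. reject H0.

tau_b = 0.5556 (C=35, D=10), p = 0.028609, reject H0.


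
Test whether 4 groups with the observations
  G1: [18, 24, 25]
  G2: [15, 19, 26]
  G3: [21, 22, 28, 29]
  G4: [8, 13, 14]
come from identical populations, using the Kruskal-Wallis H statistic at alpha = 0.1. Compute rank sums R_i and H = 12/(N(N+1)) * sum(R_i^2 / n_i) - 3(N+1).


Step 1: Combine all N = 13 observations and assign midranks.
sorted (value, group, rank): (8,G4,1), (13,G4,2), (14,G4,3), (15,G2,4), (18,G1,5), (19,G2,6), (21,G3,7), (22,G3,8), (24,G1,9), (25,G1,10), (26,G2,11), (28,G3,12), (29,G3,13)
Step 2: Sum ranks within each group.
R_1 = 24 (n_1 = 3)
R_2 = 21 (n_2 = 3)
R_3 = 40 (n_3 = 4)
R_4 = 6 (n_4 = 3)
Step 3: H = 12/(N(N+1)) * sum(R_i^2/n_i) - 3(N+1)
     = 12/(13*14) * (24^2/3 + 21^2/3 + 40^2/4 + 6^2/3) - 3*14
     = 0.065934 * 751 - 42
     = 7.516484.
Step 4: No ties, so H is used without correction.
Step 5: Under H0, H ~ chi^2(3); p-value = 0.057136.
Step 6: alpha = 0.1. reject H0.

H = 7.5165, df = 3, p = 0.057136, reject H0.


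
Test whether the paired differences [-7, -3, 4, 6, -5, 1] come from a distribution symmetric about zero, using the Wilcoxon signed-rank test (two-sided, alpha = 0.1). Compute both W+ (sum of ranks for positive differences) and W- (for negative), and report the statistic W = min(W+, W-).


Step 1: Drop any zero differences (none here) and take |d_i|.
|d| = [7, 3, 4, 6, 5, 1]
Step 2: Midrank |d_i| (ties get averaged ranks).
ranks: |7|->6, |3|->2, |4|->3, |6|->5, |5|->4, |1|->1
Step 3: Attach original signs; sum ranks with positive sign and with negative sign.
W+ = 3 + 5 + 1 = 9
W- = 6 + 2 + 4 = 12
(Check: W+ + W- = 21 should equal n(n+1)/2 = 21.)
Step 4: Test statistic W = min(W+, W-) = 9.
Step 5: No ties, so the exact null distribution over the 2^6 = 64 sign assignments gives the two-sided p-value = 0.843750.
Step 6: alpha = 0.1. fail to reject H0.

W+ = 9, W- = 12, W = min = 9, p = 0.843750, fail to reject H0.


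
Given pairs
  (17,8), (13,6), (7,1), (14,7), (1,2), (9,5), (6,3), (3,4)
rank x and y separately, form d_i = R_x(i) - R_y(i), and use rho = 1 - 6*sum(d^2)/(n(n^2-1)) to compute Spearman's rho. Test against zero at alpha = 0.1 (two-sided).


Step 1: Rank x and y separately (midranks; no ties here).
rank(x): 17->8, 13->6, 7->4, 14->7, 1->1, 9->5, 6->3, 3->2
rank(y): 8->8, 6->6, 1->1, 7->7, 2->2, 5->5, 3->3, 4->4
Step 2: d_i = R_x(i) - R_y(i); compute d_i^2.
  (8-8)^2=0, (6-6)^2=0, (4-1)^2=9, (7-7)^2=0, (1-2)^2=1, (5-5)^2=0, (3-3)^2=0, (2-4)^2=4
sum(d^2) = 14.
Step 3: rho = 1 - 6*14 / (8*(8^2 - 1)) = 1 - 84/504 = 0.833333.
Step 4: Under H0, t = rho * sqrt((n-2)/(1-rho^2)) = 3.6927 ~ t(6).
Step 5: Two-sided p-value from the t-distribution with 6 df = 0.010176.
Step 6: alpha = 0.1. reject H0.

rho = 0.8333, p = 0.010176, reject H0 at alpha = 0.1.


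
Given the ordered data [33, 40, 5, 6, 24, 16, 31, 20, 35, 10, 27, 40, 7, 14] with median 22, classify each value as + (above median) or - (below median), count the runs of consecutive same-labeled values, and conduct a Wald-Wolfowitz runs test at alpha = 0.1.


Step 1: Compute median = 22; label A = above, B = below.
Labels in order: AABBABABABAABB  (n_A = 7, n_B = 7)
Step 2: Count runs R = 10.
Step 3: Under H0 (random ordering), E[R] = 2*n_A*n_B/(n_A+n_B) + 1 = 2*7*7/14 + 1 = 8.0000.
        Var[R] = 2*n_A*n_B*(2*n_A*n_B - n_A - n_B) / ((n_A+n_B)^2 * (n_A+n_B-1)) = 8232/2548 = 3.2308.
        SD[R] = 1.7974.
Step 4: Continuity-corrected z = (R - 0.5 - E[R]) / SD[R] = (10 - 0.5 - 8.0000) / 1.7974 = 0.8345.
Step 5: Two-sided p-value via normal approximation = 2*(1 - Phi(|z|)) = 0.403986.
Step 6: alpha = 0.1. fail to reject H0.

R = 10, z = 0.8345, p = 0.403986, fail to reject H0.


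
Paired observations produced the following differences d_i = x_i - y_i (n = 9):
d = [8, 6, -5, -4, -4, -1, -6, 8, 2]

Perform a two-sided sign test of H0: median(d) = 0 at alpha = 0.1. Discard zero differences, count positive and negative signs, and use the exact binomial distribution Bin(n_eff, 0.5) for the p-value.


Step 1: Discard zero differences. Original n = 9; n_eff = number of nonzero differences = 9.
Nonzero differences (with sign): +8, +6, -5, -4, -4, -1, -6, +8, +2
Step 2: Count signs: positive = 4, negative = 5.
Step 3: Under H0: P(positive) = 0.5, so the number of positives S ~ Bin(9, 0.5).
Step 4: Two-sided exact p-value = sum of Bin(9,0.5) probabilities at or below the observed probability = 1.000000.
Step 5: alpha = 0.1. fail to reject H0.

n_eff = 9, pos = 4, neg = 5, p = 1.000000, fail to reject H0.


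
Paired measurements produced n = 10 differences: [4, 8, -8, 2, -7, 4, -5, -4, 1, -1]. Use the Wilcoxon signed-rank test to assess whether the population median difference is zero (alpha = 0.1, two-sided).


Step 1: Drop any zero differences (none here) and take |d_i|.
|d| = [4, 8, 8, 2, 7, 4, 5, 4, 1, 1]
Step 2: Midrank |d_i| (ties get averaged ranks).
ranks: |4|->5, |8|->9.5, |8|->9.5, |2|->3, |7|->8, |4|->5, |5|->7, |4|->5, |1|->1.5, |1|->1.5
Step 3: Attach original signs; sum ranks with positive sign and with negative sign.
W+ = 5 + 9.5 + 3 + 5 + 1.5 = 24
W- = 9.5 + 8 + 7 + 5 + 1.5 = 31
(Check: W+ + W- = 55 should equal n(n+1)/2 = 55.)
Step 4: Test statistic W = min(W+, W-) = 24.
Step 5: Ties in |d|, so use the tie-corrected normal approximation.
        E[W] = n(n+1)/4 = 10*11/4 = 27.5.
        Tie groups: |d|=1 (t=2), |d|=4 (t=3), |d|=8 (t=2); sum(t^3 - t) = 36.
        Var[W] = n(n+1)(2n+1)/24 - sum(t^3-t)/48 = 2310/24 - 36/48 = 95.5.
        z = (W - E[W]) / sqrt(Var[W]) = (24 - 27.5) / 9.7724 = -0.3582.
        Two-sided p = 2*Phi(z) = 0.720230.
Step 6: alpha = 0.1. fail to reject H0.

W+ = 24, W- = 31, W = min = 24, p = 0.720230, fail to reject H0.


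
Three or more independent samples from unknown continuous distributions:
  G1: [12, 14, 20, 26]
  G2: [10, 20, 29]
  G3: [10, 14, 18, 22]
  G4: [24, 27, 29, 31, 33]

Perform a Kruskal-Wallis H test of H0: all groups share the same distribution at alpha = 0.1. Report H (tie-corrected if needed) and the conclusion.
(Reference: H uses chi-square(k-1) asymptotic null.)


Step 1: Combine all N = 16 observations and assign midranks.
sorted (value, group, rank): (10,G2,1.5), (10,G3,1.5), (12,G1,3), (14,G1,4.5), (14,G3,4.5), (18,G3,6), (20,G1,7.5), (20,G2,7.5), (22,G3,9), (24,G4,10), (26,G1,11), (27,G4,12), (29,G2,13.5), (29,G4,13.5), (31,G4,15), (33,G4,16)
Step 2: Sum ranks within each group.
R_1 = 26 (n_1 = 4)
R_2 = 22.5 (n_2 = 3)
R_3 = 21 (n_3 = 4)
R_4 = 66.5 (n_4 = 5)
Step 3: H = 12/(N(N+1)) * sum(R_i^2/n_i) - 3(N+1)
     = 12/(16*17) * (26^2/4 + 22.5^2/3 + 21^2/4 + 66.5^2/5) - 3*17
     = 0.044118 * 1332.45 - 51
     = 7.784559.
Step 4: Ties present; correction factor C = 1 - 24/(16^3 - 16) = 0.994118. Corrected H = 7.784559 / 0.994118 = 7.830621.
Step 5: Under H0, H ~ chi^2(3); p-value = 0.049645.
Step 6: alpha = 0.1. reject H0.

H = 7.8306, df = 3, p = 0.049645, reject H0.


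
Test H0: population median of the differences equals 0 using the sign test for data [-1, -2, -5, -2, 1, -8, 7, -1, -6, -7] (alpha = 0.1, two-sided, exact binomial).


Step 1: Discard zero differences. Original n = 10; n_eff = number of nonzero differences = 10.
Nonzero differences (with sign): -1, -2, -5, -2, +1, -8, +7, -1, -6, -7
Step 2: Count signs: positive = 2, negative = 8.
Step 3: Under H0: P(positive) = 0.5, so the number of positives S ~ Bin(10, 0.5).
Step 4: Two-sided exact p-value = sum of Bin(10,0.5) probabilities at or below the observed probability = 0.109375.
Step 5: alpha = 0.1. fail to reject H0.

n_eff = 10, pos = 2, neg = 8, p = 0.109375, fail to reject H0.


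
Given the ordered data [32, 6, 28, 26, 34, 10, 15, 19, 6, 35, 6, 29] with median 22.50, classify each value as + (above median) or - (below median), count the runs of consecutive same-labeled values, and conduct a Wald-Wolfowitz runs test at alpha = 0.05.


Step 1: Compute median = 22.50; label A = above, B = below.
Labels in order: ABAAABBBBABA  (n_A = 6, n_B = 6)
Step 2: Count runs R = 7.
Step 3: Under H0 (random ordering), E[R] = 2*n_A*n_B/(n_A+n_B) + 1 = 2*6*6/12 + 1 = 7.0000.
        Var[R] = 2*n_A*n_B*(2*n_A*n_B - n_A - n_B) / ((n_A+n_B)^2 * (n_A+n_B-1)) = 4320/1584 = 2.7273.
        SD[R] = 1.6514.
Step 4: R = E[R], so z = 0 with no continuity correction.
Step 5: Two-sided p-value via normal approximation = 2*(1 - Phi(|z|)) = 1.000000.
Step 6: alpha = 0.05. fail to reject H0.

R = 7, z = 0.0000, p = 1.000000, fail to reject H0.


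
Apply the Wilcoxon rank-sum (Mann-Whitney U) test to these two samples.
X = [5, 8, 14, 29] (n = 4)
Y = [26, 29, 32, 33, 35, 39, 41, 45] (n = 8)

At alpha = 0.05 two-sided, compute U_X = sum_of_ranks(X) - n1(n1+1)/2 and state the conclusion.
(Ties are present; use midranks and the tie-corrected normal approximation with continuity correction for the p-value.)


Step 1: Combine and sort all 12 observations; assign midranks.
sorted (value, group): (5,X), (8,X), (14,X), (26,Y), (29,X), (29,Y), (32,Y), (33,Y), (35,Y), (39,Y), (41,Y), (45,Y)
ranks: 5->1, 8->2, 14->3, 26->4, 29->5.5, 29->5.5, 32->7, 33->8, 35->9, 39->10, 41->11, 45->12
Step 2: Rank sum for X: R1 = 1 + 2 + 3 + 5.5 = 11.5.
Step 3: U_X = R1 - n1(n1+1)/2 = 11.5 - 4*5/2 = 11.5 - 10 = 1.5.
       U_Y = n1*n2 - U_X = 32 - 1.5 = 30.5.
Step 4: Ties are present, so use the tie-corrected normal approximation (with continuity correction) for the p-value.
Step 5: p-value = 0.017221; compare to alpha = 0.05. reject H0.

U_X = 1.5, p = 0.017221, reject H0 at alpha = 0.05.


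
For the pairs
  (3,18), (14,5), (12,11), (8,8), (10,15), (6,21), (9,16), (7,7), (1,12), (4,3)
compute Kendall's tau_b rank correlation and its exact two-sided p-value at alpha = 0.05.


Step 1: Enumerate the 45 unordered pairs (i,j) with i<j and classify each by sign(x_j-x_i) * sign(y_j-y_i).
  (1,2):dx=+11,dy=-13->D; (1,3):dx=+9,dy=-7->D; (1,4):dx=+5,dy=-10->D; (1,5):dx=+7,dy=-3->D
  (1,6):dx=+3,dy=+3->C; (1,7):dx=+6,dy=-2->D; (1,8):dx=+4,dy=-11->D; (1,9):dx=-2,dy=-6->C
  (1,10):dx=+1,dy=-15->D; (2,3):dx=-2,dy=+6->D; (2,4):dx=-6,dy=+3->D; (2,5):dx=-4,dy=+10->D
  (2,6):dx=-8,dy=+16->D; (2,7):dx=-5,dy=+11->D; (2,8):dx=-7,dy=+2->D; (2,9):dx=-13,dy=+7->D
  (2,10):dx=-10,dy=-2->C; (3,4):dx=-4,dy=-3->C; (3,5):dx=-2,dy=+4->D; (3,6):dx=-6,dy=+10->D
  (3,7):dx=-3,dy=+5->D; (3,8):dx=-5,dy=-4->C; (3,9):dx=-11,dy=+1->D; (3,10):dx=-8,dy=-8->C
  (4,5):dx=+2,dy=+7->C; (4,6):dx=-2,dy=+13->D; (4,7):dx=+1,dy=+8->C; (4,8):dx=-1,dy=-1->C
  (4,9):dx=-7,dy=+4->D; (4,10):dx=-4,dy=-5->C; (5,6):dx=-4,dy=+6->D; (5,7):dx=-1,dy=+1->D
  (5,8):dx=-3,dy=-8->C; (5,9):dx=-9,dy=-3->C; (5,10):dx=-6,dy=-12->C; (6,7):dx=+3,dy=-5->D
  (6,8):dx=+1,dy=-14->D; (6,9):dx=-5,dy=-9->C; (6,10):dx=-2,dy=-18->C; (7,8):dx=-2,dy=-9->C
  (7,9):dx=-8,dy=-4->C; (7,10):dx=-5,dy=-13->C; (8,9):dx=-6,dy=+5->D; (8,10):dx=-3,dy=-4->C
  (9,10):dx=+3,dy=-9->D
Step 2: C = 19, D = 26, total pairs = 45.
Step 3: tau = (C - D)/(n(n-1)/2) = (19 - 26)/45 = -0.155556.
Step 4: Exact two-sided p-value (enumerate n! = 3628800 permutations of y under H0): p = 0.600654.
Step 5: alpha = 0.05. fail to reject H0.

tau_b = -0.1556 (C=19, D=26), p = 0.600654, fail to reject H0.


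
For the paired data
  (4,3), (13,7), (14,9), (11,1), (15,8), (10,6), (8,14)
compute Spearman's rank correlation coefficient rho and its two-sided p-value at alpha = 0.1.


Step 1: Rank x and y separately (midranks; no ties here).
rank(x): 4->1, 13->5, 14->6, 11->4, 15->7, 10->3, 8->2
rank(y): 3->2, 7->4, 9->6, 1->1, 8->5, 6->3, 14->7
Step 2: d_i = R_x(i) - R_y(i); compute d_i^2.
  (1-2)^2=1, (5-4)^2=1, (6-6)^2=0, (4-1)^2=9, (7-5)^2=4, (3-3)^2=0, (2-7)^2=25
sum(d^2) = 40.
Step 3: rho = 1 - 6*40 / (7*(7^2 - 1)) = 1 - 240/336 = 0.285714.
Step 4: Under H0, t = rho * sqrt((n-2)/(1-rho^2)) = 0.6667 ~ t(5).
Step 5: Two-sided p-value from the t-distribution with 5 df = 0.534509.
Step 6: alpha = 0.1. fail to reject H0.

rho = 0.2857, p = 0.534509, fail to reject H0 at alpha = 0.1.


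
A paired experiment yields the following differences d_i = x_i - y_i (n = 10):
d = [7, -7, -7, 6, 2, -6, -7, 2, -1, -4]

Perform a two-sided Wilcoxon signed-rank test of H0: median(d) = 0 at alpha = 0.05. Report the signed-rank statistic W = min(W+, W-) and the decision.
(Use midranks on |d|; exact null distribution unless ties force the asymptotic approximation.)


Step 1: Drop any zero differences (none here) and take |d_i|.
|d| = [7, 7, 7, 6, 2, 6, 7, 2, 1, 4]
Step 2: Midrank |d_i| (ties get averaged ranks).
ranks: |7|->8.5, |7|->8.5, |7|->8.5, |6|->5.5, |2|->2.5, |6|->5.5, |7|->8.5, |2|->2.5, |1|->1, |4|->4
Step 3: Attach original signs; sum ranks with positive sign and with negative sign.
W+ = 8.5 + 5.5 + 2.5 + 2.5 = 19
W- = 8.5 + 8.5 + 5.5 + 8.5 + 1 + 4 = 36
(Check: W+ + W- = 55 should equal n(n+1)/2 = 55.)
Step 4: Test statistic W = min(W+, W-) = 19.
Step 5: Ties in |d|, so use the tie-corrected normal approximation.
        E[W] = n(n+1)/4 = 10*11/4 = 27.5.
        Tie groups: |d|=2 (t=2), |d|=6 (t=2), |d|=7 (t=4); sum(t^3 - t) = 72.
        Var[W] = n(n+1)(2n+1)/24 - sum(t^3-t)/48 = 2310/24 - 72/48 = 94.75.
        z = (W - E[W]) / sqrt(Var[W]) = (19 - 27.5) / 9.7340 = -0.8732.
        Two-sided p = 2*Phi(z) = 0.382537.
Step 6: alpha = 0.05. fail to reject H0.

W+ = 19, W- = 36, W = min = 19, p = 0.382537, fail to reject H0.


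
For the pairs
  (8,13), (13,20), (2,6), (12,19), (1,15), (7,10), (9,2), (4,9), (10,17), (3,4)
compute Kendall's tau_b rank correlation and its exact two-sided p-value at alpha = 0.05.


Step 1: Enumerate the 45 unordered pairs (i,j) with i<j and classify each by sign(x_j-x_i) * sign(y_j-y_i).
  (1,2):dx=+5,dy=+7->C; (1,3):dx=-6,dy=-7->C; (1,4):dx=+4,dy=+6->C; (1,5):dx=-7,dy=+2->D
  (1,6):dx=-1,dy=-3->C; (1,7):dx=+1,dy=-11->D; (1,8):dx=-4,dy=-4->C; (1,9):dx=+2,dy=+4->C
  (1,10):dx=-5,dy=-9->C; (2,3):dx=-11,dy=-14->C; (2,4):dx=-1,dy=-1->C; (2,5):dx=-12,dy=-5->C
  (2,6):dx=-6,dy=-10->C; (2,7):dx=-4,dy=-18->C; (2,8):dx=-9,dy=-11->C; (2,9):dx=-3,dy=-3->C
  (2,10):dx=-10,dy=-16->C; (3,4):dx=+10,dy=+13->C; (3,5):dx=-1,dy=+9->D; (3,6):dx=+5,dy=+4->C
  (3,7):dx=+7,dy=-4->D; (3,8):dx=+2,dy=+3->C; (3,9):dx=+8,dy=+11->C; (3,10):dx=+1,dy=-2->D
  (4,5):dx=-11,dy=-4->C; (4,6):dx=-5,dy=-9->C; (4,7):dx=-3,dy=-17->C; (4,8):dx=-8,dy=-10->C
  (4,9):dx=-2,dy=-2->C; (4,10):dx=-9,dy=-15->C; (5,6):dx=+6,dy=-5->D; (5,7):dx=+8,dy=-13->D
  (5,8):dx=+3,dy=-6->D; (5,9):dx=+9,dy=+2->C; (5,10):dx=+2,dy=-11->D; (6,7):dx=+2,dy=-8->D
  (6,8):dx=-3,dy=-1->C; (6,9):dx=+3,dy=+7->C; (6,10):dx=-4,dy=-6->C; (7,8):dx=-5,dy=+7->D
  (7,9):dx=+1,dy=+15->C; (7,10):dx=-6,dy=+2->D; (8,9):dx=+6,dy=+8->C; (8,10):dx=-1,dy=-5->C
  (9,10):dx=-7,dy=-13->C
Step 2: C = 33, D = 12, total pairs = 45.
Step 3: tau = (C - D)/(n(n-1)/2) = (33 - 12)/45 = 0.466667.
Step 4: Exact two-sided p-value (enumerate n! = 3628800 permutations of y under H0): p = 0.072550.
Step 5: alpha = 0.05. fail to reject H0.

tau_b = 0.4667 (C=33, D=12), p = 0.072550, fail to reject H0.


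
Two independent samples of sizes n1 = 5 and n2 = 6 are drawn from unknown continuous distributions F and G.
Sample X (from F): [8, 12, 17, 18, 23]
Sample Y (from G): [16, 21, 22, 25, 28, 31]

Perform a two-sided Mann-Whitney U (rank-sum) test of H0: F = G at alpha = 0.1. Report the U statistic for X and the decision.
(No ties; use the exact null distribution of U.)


Step 1: Combine and sort all 11 observations; assign midranks.
sorted (value, group): (8,X), (12,X), (16,Y), (17,X), (18,X), (21,Y), (22,Y), (23,X), (25,Y), (28,Y), (31,Y)
ranks: 8->1, 12->2, 16->3, 17->4, 18->5, 21->6, 22->7, 23->8, 25->9, 28->10, 31->11
Step 2: Rank sum for X: R1 = 1 + 2 + 4 + 5 + 8 = 20.
Step 3: U_X = R1 - n1(n1+1)/2 = 20 - 5*6/2 = 20 - 15 = 5.
       U_Y = n1*n2 - U_X = 30 - 5 = 25.
Step 4: No ties, so the exact null distribution of U (based on enumerating the C(11,5) = 462 equally likely rank assignments) gives the two-sided p-value.
Step 5: p-value = 0.082251; compare to alpha = 0.1. reject H0.

U_X = 5, p = 0.082251, reject H0 at alpha = 0.1.


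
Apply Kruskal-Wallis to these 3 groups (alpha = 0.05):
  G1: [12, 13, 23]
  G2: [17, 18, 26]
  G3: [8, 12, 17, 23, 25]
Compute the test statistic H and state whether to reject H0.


Step 1: Combine all N = 11 observations and assign midranks.
sorted (value, group, rank): (8,G3,1), (12,G1,2.5), (12,G3,2.5), (13,G1,4), (17,G2,5.5), (17,G3,5.5), (18,G2,7), (23,G1,8.5), (23,G3,8.5), (25,G3,10), (26,G2,11)
Step 2: Sum ranks within each group.
R_1 = 15 (n_1 = 3)
R_2 = 23.5 (n_2 = 3)
R_3 = 27.5 (n_3 = 5)
Step 3: H = 12/(N(N+1)) * sum(R_i^2/n_i) - 3(N+1)
     = 12/(11*12) * (15^2/3 + 23.5^2/3 + 27.5^2/5) - 3*12
     = 0.090909 * 410.333 - 36
     = 1.303030.
Step 4: Ties present; correction factor C = 1 - 18/(11^3 - 11) = 0.986364. Corrected H = 1.303030 / 0.986364 = 1.321045.
Step 5: Under H0, H ~ chi^2(2); p-value = 0.516581.
Step 6: alpha = 0.05. fail to reject H0.

H = 1.3210, df = 2, p = 0.516581, fail to reject H0.


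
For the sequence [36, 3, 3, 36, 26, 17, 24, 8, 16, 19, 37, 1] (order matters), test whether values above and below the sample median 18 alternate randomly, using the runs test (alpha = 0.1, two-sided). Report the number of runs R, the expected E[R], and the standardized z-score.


Step 1: Compute median = 18; label A = above, B = below.
Labels in order: ABBAABABBAAB  (n_A = 6, n_B = 6)
Step 2: Count runs R = 8.
Step 3: Under H0 (random ordering), E[R] = 2*n_A*n_B/(n_A+n_B) + 1 = 2*6*6/12 + 1 = 7.0000.
        Var[R] = 2*n_A*n_B*(2*n_A*n_B - n_A - n_B) / ((n_A+n_B)^2 * (n_A+n_B-1)) = 4320/1584 = 2.7273.
        SD[R] = 1.6514.
Step 4: Continuity-corrected z = (R - 0.5 - E[R]) / SD[R] = (8 - 0.5 - 7.0000) / 1.6514 = 0.3028.
Step 5: Two-sided p-value via normal approximation = 2*(1 - Phi(|z|)) = 0.762069.
Step 6: alpha = 0.1. fail to reject H0.

R = 8, z = 0.3028, p = 0.762069, fail to reject H0.
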